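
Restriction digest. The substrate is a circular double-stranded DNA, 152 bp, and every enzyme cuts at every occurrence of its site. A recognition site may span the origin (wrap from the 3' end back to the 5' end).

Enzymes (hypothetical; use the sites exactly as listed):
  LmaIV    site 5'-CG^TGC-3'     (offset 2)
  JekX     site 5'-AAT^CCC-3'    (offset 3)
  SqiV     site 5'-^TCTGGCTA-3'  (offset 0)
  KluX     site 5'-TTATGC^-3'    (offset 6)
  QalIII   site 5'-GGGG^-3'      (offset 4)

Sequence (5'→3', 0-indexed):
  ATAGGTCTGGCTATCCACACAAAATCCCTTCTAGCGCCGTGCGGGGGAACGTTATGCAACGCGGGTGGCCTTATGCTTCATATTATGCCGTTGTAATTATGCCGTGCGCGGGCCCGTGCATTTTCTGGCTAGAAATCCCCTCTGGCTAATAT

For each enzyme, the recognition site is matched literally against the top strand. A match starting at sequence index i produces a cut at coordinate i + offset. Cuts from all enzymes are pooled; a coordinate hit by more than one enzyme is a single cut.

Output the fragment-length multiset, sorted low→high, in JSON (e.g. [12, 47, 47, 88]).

[1,2,4,7,7,10,12,12,13,14,14,17,19,20]

Scan for sites:
  LmaIV (CGTGC, off=2): starts [37, 102, 114] → cuts [39, 104, 116]
  JekX (AATCCC, off=3): starts [22, 133] → cuts [25, 136]
  SqiV (TCTGGCTA, off=0): starts [5, 123, 140] → cuts [5, 123, 140]
  KluX (TTATGC, off=6): starts [51, 70, 82, 96] → cuts [57, 76, 88, 102]
  QalIII (GGGG, off=4): starts [42, 43] → cuts [46, 47]

All cut coordinates (distinct, sorted): [5, 25, 39, 46, 47, 57, 76, 88, 102, 104, 116, 123, 136, 140]

Fragment lengths:
  5→25: 20 bp
  25→39: 14 bp
  39→46: 7 bp
  46→47: 1 bp
  47→57: 10 bp
  57→76: 19 bp
  76→88: 12 bp
  88→102: 14 bp
  102→104: 2 bp
  104→116: 12 bp
  116→123: 7 bp
  123→136: 13 bp
  136→140: 4 bp
  140→5 (wrap): 152-140+5 = 17 bp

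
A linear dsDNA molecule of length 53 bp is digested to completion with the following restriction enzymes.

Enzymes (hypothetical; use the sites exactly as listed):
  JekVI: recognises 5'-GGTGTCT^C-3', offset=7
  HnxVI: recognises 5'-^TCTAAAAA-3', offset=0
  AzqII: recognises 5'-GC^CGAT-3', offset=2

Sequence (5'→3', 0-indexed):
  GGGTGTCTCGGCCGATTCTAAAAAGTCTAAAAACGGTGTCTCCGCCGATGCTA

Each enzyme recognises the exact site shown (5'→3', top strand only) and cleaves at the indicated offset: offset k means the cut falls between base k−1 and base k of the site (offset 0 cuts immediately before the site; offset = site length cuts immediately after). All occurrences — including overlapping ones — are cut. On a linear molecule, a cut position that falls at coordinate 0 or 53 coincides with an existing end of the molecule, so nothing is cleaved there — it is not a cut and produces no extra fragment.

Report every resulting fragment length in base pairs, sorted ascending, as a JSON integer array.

Scan for sites:
  JekVI GGTGTCTC/7: at [1, 34] ⇒ [8, 41]
  HnxVI TCTAAAAA/0: at [16, 25] ⇒ [16, 25]
  AzqII GCCGAT/2: at [10, 43] ⇒ [12, 45]

Pooled cuts: [8, 12, 16, 25, 41, 45]

Fragments:
  [0,8): 8 bp
  [8,12): 4 bp
  [12,16): 4 bp
  [16,25): 9 bp
  [25,41): 16 bp
  [41,45): 4 bp
  [45,53): 8 bp

[4,4,4,8,8,9,16]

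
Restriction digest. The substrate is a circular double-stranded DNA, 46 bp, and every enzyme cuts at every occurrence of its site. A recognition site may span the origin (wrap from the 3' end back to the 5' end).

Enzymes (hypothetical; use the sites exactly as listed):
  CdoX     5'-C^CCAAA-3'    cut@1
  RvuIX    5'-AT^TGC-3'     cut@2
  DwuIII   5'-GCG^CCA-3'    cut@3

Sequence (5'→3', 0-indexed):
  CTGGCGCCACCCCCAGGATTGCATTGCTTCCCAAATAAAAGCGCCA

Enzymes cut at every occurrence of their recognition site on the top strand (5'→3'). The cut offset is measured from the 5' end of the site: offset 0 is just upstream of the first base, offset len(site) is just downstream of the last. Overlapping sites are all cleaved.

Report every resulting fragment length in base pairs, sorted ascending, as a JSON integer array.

[5,6,9,13,13]

Scan for sites:
  CdoX (CCCAAA, off=1): starts [29] → cuts [30]
  RvuIX (ATTGC, off=2): starts [17, 22] → cuts [19, 24]
  DwuIII (GCGCCA, off=3): starts [3, 40] → cuts [6, 43]

All cut coordinates (distinct, sorted): [6, 19, 24, 30, 43]

Fragments:
  6→19: 13 bp
  19→24: 5 bp
  24→30: 6 bp
  30→43: 13 bp
  43→6 (wrap): 46-43+6 = 9 bp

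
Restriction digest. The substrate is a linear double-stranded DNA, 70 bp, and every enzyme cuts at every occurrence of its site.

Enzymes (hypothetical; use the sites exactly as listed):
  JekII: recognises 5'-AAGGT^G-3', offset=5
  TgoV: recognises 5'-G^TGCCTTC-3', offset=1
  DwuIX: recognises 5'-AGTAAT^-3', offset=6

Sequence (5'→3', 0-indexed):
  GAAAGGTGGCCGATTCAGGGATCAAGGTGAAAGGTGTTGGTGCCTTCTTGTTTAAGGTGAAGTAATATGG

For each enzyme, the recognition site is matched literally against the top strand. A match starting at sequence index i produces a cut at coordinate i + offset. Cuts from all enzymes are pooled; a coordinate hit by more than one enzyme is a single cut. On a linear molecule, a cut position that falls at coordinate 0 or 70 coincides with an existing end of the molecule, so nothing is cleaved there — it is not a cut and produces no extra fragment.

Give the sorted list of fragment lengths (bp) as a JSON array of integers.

[4,5,7,7,8,18,21]

Site scan:
  JekII (AAGGTG, off=5): starts [2, 23, 30, 53] → cuts [7, 28, 35, 58]
  TgoV (GTGCCTTC, off=1): starts [39] → cuts [40]
  DwuIX (AGTAAT, off=6): starts [60] → cuts [66]

All cut coordinates (distinct, sorted): [7, 28, 35, 40, 58, 66]

Fragments:
  [0,7): 7 bp
  [7,28): 21 bp
  [28,35): 7 bp
  [35,40): 5 bp
  [40,58): 18 bp
  [58,66): 8 bp
  [66,70): 4 bp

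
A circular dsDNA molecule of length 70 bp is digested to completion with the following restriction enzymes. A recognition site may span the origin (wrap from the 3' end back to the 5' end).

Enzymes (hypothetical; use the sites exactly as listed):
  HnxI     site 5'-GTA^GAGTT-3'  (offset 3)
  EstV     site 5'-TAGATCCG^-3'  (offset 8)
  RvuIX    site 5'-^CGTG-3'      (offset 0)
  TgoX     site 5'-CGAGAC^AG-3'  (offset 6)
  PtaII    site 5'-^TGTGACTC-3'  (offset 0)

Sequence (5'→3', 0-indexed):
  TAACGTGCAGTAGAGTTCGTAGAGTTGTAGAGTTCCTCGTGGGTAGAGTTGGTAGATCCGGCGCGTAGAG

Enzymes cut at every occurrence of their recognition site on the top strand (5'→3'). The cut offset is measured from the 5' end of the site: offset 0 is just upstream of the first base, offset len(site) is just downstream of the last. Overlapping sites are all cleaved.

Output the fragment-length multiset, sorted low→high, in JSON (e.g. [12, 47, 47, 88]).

Per-enzyme occurrences:
  HnxI GTAGAGTT/3: at [9, 18, 26, 42] ⇒ [12, 21, 29, 45]
  EstV TAGATCCG/8: at [52] ⇒ [60]
  RvuIX CGTG/0: at [3, 37] ⇒ [3, 37]
  TgoX (CGAGACAG, off=6): no sites
  PtaII (TGTGACTC, off=0): no sites

All cut coordinates (distinct, sorted): [3, 12, 21, 29, 37, 45, 60]

Fragment lengths:
  3→12: 9 bp
  12→21: 9 bp
  21→29: 8 bp
  29→37: 8 bp
  37→45: 8 bp
  45→60: 15 bp
  60→3 (wrap): 70-60+3 = 13 bp

[8,8,8,9,9,13,15]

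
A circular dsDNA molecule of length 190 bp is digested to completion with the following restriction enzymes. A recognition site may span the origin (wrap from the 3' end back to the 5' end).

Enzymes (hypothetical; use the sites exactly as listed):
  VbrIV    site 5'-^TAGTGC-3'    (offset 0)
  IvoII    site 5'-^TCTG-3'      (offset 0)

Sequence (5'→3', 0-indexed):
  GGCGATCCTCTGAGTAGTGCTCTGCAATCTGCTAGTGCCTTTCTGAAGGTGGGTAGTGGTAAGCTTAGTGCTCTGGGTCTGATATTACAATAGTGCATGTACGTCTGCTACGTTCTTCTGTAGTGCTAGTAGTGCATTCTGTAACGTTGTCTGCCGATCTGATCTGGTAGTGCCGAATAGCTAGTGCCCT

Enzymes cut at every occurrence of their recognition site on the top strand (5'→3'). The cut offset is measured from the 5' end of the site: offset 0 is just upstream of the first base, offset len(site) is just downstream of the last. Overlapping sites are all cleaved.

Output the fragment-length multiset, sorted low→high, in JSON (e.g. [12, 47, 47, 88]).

[4,5,5,5,6,6,6,6,7,8,8,9,9,12,13,13,13,14,17,24]

Scan for sites:
  VbrIV TAGTGC/0: at [14, 32, 65, 90, 120, 129, 167, 181] ⇒ [14, 32, 65, 90, 120, 129, 167, 181]
  IvoII TCTG/0: at [8, 20, 27, 41, 71, 77, 103, 116, 137, 149, 157, 162] ⇒ [8, 20, 27, 41, 71, 77, 103, 116, 137, 149, 157, 162]

Pooled cuts: [8, 14, 20, 27, 32, 41, 65, 71, 77, 90, 103, 116, 120, 129, 137, 149, 157, 162, 167, 181]

Fragment lengths:
  8→14: 6 bp
  14→20: 6 bp
  20→27: 7 bp
  27→32: 5 bp
  32→41: 9 bp
  41→65: 24 bp
  65→71: 6 bp
  71→77: 6 bp
  77→90: 13 bp
  90→103: 13 bp
  103→116: 13 bp
  116→120: 4 bp
  120→129: 9 bp
  129→137: 8 bp
  137→149: 12 bp
  149→157: 8 bp
  157→162: 5 bp
  162→167: 5 bp
  167→181: 14 bp
  181→8 (wrap): 190-181+8 = 17 bp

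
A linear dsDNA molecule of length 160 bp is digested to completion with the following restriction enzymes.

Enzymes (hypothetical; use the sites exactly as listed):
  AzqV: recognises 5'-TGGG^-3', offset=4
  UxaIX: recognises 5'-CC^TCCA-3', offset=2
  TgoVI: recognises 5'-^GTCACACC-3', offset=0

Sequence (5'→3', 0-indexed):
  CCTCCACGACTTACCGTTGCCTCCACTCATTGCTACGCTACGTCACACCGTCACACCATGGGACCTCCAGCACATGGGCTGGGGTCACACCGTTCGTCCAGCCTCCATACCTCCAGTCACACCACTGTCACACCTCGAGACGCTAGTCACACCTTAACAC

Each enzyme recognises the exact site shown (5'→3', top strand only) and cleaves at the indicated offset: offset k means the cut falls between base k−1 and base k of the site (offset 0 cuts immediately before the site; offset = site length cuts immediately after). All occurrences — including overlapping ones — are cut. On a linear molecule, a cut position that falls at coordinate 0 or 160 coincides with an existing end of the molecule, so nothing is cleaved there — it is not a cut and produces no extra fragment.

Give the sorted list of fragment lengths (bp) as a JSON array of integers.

Per-enzyme occurrences:
  AzqV (TGGG, off=4): starts [58, 74, 79] → cuts [62, 78, 83]
  UxaIX (CCTCCA, off=2): starts [0, 19, 63, 101, 109] → cuts [2, 21, 65, 103, 111]
  TgoVI (GTCACACC, off=0): starts [41, 49, 83, 115, 126, 145] → cuts [41, 49, 83, 115, 126, 145]

Pooled cuts: [2, 21, 41, 49, 62, 65, 78, 83, 103, 111, 115, 126, 145]

Fragment lengths:
  [0,2): 2 bp
  [2,21): 19 bp
  [21,41): 20 bp
  [41,49): 8 bp
  [49,62): 13 bp
  [62,65): 3 bp
  [65,78): 13 bp
  [78,83): 5 bp
  [83,103): 20 bp
  [103,111): 8 bp
  [111,115): 4 bp
  [115,126): 11 bp
  [126,145): 19 bp
  [145,160): 15 bp

[2,3,4,5,8,8,11,13,13,15,19,19,20,20]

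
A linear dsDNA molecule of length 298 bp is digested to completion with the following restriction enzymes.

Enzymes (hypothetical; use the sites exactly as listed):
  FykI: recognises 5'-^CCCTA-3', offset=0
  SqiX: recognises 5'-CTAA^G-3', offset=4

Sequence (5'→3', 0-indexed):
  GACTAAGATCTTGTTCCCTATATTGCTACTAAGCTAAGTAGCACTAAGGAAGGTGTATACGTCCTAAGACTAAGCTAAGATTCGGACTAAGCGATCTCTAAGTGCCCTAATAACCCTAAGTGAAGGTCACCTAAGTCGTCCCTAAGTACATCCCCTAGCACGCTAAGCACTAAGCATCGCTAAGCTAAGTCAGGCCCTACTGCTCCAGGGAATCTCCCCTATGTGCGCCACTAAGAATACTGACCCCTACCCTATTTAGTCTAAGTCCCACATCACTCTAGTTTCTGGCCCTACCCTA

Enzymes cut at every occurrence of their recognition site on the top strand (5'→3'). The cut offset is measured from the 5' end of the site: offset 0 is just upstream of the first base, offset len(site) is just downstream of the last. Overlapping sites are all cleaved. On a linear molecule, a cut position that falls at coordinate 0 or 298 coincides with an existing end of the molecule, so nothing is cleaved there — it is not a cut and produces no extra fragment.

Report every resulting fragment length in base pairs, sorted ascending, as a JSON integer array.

Site scan:
  FykI CCCTA/0: at [15, 104, 113, 139, 152, 194, 216, 244, 249, 288, 293] ⇒ [15, 104, 113, 139, 152, 194, 216, 244, 249, 288, 293]
  SqiX CTAAG/4: at [2, 28, 33, 43, 63, 69, 74, 86, 97, 115, 130, 141, 162, 169, 179, 184, 230, 260] ⇒ [6, 32, 37, 47, 67, 73, 78, 90, 101, 119, 134, 145, 166, 173, 183, 188, 234, 264]

All cut coordinates (distinct, sorted): [6, 15, 32, 37, 47, 67, 73, 78, 90, 101, 104, 113, 119, 134, 139, 145, 152, 166, 173, 183, 188, 194, 216, 234, 244, 249, 264, 288, 293]

Fragments:
  [0,6): 6 bp
  [6,15): 9 bp
  [15,32): 17 bp
  [32,37): 5 bp
  [37,47): 10 bp
  [47,67): 20 bp
  [67,73): 6 bp
  [73,78): 5 bp
  [78,90): 12 bp
  [90,101): 11 bp
  [101,104): 3 bp
  [104,113): 9 bp
  [113,119): 6 bp
  [119,134): 15 bp
  [134,139): 5 bp
  [139,145): 6 bp
  [145,152): 7 bp
  [152,166): 14 bp
  [166,173): 7 bp
  [173,183): 10 bp
  [183,188): 5 bp
  [188,194): 6 bp
  [194,216): 22 bp
  [216,234): 18 bp
  [234,244): 10 bp
  [244,249): 5 bp
  [249,264): 15 bp
  [264,288): 24 bp
  [288,293): 5 bp
  [293,298): 5 bp

[3,5,5,5,5,5,5,5,6,6,6,6,6,7,7,9,9,10,10,10,11,12,14,15,15,17,18,20,22,24]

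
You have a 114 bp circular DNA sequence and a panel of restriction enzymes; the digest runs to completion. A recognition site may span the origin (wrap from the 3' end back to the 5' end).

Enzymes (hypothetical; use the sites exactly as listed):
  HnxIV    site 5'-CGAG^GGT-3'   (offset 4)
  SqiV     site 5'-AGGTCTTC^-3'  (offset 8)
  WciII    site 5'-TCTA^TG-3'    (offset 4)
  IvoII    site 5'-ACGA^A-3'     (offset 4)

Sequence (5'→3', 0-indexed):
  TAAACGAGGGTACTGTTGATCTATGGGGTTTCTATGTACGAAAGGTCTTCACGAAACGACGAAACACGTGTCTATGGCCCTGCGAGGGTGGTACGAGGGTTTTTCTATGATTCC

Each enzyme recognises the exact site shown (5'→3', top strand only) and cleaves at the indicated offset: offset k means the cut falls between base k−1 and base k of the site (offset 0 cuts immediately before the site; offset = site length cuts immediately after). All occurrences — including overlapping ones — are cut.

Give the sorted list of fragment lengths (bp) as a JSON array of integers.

[4,7,8,9,10,11,11,12,12,15,15]

Per-enzyme occurrences:
  HnxIV (CGAGGGT, off=4): starts [4, 82, 93] → cuts [8, 86, 97]
  SqiV (AGGTCTTC, off=8): starts [42] → cuts [50]
  WciII (TCTATG, off=4): starts [19, 30, 70, 103] → cuts [23, 34, 74, 107]
  IvoII (ACGAA, off=4): starts [37, 50, 58] → cuts [41, 54, 62]

All cut coordinates (distinct, sorted): [8, 23, 34, 41, 50, 54, 62, 74, 86, 97, 107]

Fragments:
  8→23: 15 bp
  23→34: 11 bp
  34→41: 7 bp
  41→50: 9 bp
  50→54: 4 bp
  54→62: 8 bp
  62→74: 12 bp
  74→86: 12 bp
  86→97: 11 bp
  97→107: 10 bp
  107→8 (wrap): 114-107+8 = 15 bp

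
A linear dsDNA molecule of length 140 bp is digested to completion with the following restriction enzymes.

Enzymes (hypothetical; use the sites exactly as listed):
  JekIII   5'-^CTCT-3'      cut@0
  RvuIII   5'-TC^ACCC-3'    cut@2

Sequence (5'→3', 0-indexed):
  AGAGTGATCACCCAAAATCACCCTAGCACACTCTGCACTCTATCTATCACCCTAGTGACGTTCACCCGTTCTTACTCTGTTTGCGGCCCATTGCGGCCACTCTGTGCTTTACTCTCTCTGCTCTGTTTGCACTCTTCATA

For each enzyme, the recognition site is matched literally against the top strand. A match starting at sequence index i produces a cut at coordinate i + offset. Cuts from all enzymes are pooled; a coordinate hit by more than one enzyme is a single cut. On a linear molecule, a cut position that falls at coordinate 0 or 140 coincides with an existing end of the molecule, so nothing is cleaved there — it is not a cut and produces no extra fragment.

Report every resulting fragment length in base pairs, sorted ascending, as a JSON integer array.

[2,2,5,7,9,9,10,11,11,11,11,12,15,25]

Scan for sites:
  JekIII (CTCT, off=0): starts [30, 37, 74, 99, 111, 113, 115, 120, 131] → cuts [30, 37, 74, 99, 111, 113, 115, 120, 131]
  RvuIII (TCACCC, off=2): starts [7, 17, 46, 61] → cuts [9, 19, 48, 63]

All cut coordinates (distinct, sorted): [9, 19, 30, 37, 48, 63, 74, 99, 111, 113, 115, 120, 131]

Fragments:
  [0,9): 9 bp
  [9,19): 10 bp
  [19,30): 11 bp
  [30,37): 7 bp
  [37,48): 11 bp
  [48,63): 15 bp
  [63,74): 11 bp
  [74,99): 25 bp
  [99,111): 12 bp
  [111,113): 2 bp
  [113,115): 2 bp
  [115,120): 5 bp
  [120,131): 11 bp
  [131,140): 9 bp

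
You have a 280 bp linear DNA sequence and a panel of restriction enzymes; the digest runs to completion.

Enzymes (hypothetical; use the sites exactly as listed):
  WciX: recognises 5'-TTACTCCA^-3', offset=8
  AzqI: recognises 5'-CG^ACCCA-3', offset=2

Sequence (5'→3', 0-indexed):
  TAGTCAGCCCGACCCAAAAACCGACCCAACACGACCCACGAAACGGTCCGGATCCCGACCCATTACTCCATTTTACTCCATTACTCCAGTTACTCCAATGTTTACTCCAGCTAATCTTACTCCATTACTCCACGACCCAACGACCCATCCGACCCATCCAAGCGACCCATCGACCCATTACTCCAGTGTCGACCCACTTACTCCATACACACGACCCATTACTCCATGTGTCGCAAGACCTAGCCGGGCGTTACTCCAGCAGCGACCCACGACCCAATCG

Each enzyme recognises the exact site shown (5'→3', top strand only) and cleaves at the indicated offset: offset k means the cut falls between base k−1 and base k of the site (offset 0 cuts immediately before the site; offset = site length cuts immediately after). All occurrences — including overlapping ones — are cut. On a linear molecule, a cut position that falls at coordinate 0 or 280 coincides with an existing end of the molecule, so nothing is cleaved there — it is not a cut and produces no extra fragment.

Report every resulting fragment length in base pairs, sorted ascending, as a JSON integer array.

Site scan:
  WciX TTACTCCA/8: at [62, 72, 80, 89, 101, 116, 124, 177, 197, 218, 250] ⇒ [70, 80, 88, 97, 109, 124, 132, 185, 205, 226, 258]
  AzqI CGACCCA/2: at [9, 21, 31, 55, 132, 140, 149, 162, 170, 189, 211, 262, 269] ⇒ [11, 23, 33, 57, 134, 142, 151, 164, 172, 191, 213, 264, 271]

Pooled cuts: [11, 23, 33, 57, 70, 80, 88, 97, 109, 124, 132, 134, 142, 151, 164, 172, 185, 191, 205, 213, 226, 258, 264, 271]

Fragments:
  [0,11): 11 bp
  [11,23): 12 bp
  [23,33): 10 bp
  [33,57): 24 bp
  [57,70): 13 bp
  [70,80): 10 bp
  [80,88): 8 bp
  [88,97): 9 bp
  [97,109): 12 bp
  [109,124): 15 bp
  [124,132): 8 bp
  [132,134): 2 bp
  [134,142): 8 bp
  [142,151): 9 bp
  [151,164): 13 bp
  [164,172): 8 bp
  [172,185): 13 bp
  [185,191): 6 bp
  [191,205): 14 bp
  [205,213): 8 bp
  [213,226): 13 bp
  [226,258): 32 bp
  [258,264): 6 bp
  [264,271): 7 bp
  [271,280): 9 bp

[2,6,6,7,8,8,8,8,8,9,9,9,10,10,11,12,12,13,13,13,13,14,15,24,32]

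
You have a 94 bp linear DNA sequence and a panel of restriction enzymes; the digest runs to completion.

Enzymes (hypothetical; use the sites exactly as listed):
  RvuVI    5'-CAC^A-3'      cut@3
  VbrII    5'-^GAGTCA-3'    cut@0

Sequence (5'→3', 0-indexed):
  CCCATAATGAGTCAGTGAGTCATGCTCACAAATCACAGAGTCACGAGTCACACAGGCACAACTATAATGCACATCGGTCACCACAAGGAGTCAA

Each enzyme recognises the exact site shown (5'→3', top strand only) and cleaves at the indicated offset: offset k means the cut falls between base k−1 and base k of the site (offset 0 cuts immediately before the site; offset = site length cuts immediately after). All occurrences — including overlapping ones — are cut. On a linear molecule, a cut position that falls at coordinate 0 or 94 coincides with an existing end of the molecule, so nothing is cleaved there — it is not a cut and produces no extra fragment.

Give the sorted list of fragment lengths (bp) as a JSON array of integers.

[1,2,3,6,7,7,7,7,8,8,12,13,13]

Scan for sites:
  RvuVI (CACA, off=3): starts [26, 33, 48, 50, 56, 69, 81] → cuts [29, 36, 51, 53, 59, 72, 84]
  VbrII (GAGTCA, off=0): starts [8, 16, 37, 44, 87] → cuts [8, 16, 37, 44, 87]

All cut coordinates (distinct, sorted): [8, 16, 29, 36, 37, 44, 51, 53, 59, 72, 84, 87]

Fragment lengths:
  [0,8): 8 bp
  [8,16): 8 bp
  [16,29): 13 bp
  [29,36): 7 bp
  [36,37): 1 bp
  [37,44): 7 bp
  [44,51): 7 bp
  [51,53): 2 bp
  [53,59): 6 bp
  [59,72): 13 bp
  [72,84): 12 bp
  [84,87): 3 bp
  [87,94): 7 bp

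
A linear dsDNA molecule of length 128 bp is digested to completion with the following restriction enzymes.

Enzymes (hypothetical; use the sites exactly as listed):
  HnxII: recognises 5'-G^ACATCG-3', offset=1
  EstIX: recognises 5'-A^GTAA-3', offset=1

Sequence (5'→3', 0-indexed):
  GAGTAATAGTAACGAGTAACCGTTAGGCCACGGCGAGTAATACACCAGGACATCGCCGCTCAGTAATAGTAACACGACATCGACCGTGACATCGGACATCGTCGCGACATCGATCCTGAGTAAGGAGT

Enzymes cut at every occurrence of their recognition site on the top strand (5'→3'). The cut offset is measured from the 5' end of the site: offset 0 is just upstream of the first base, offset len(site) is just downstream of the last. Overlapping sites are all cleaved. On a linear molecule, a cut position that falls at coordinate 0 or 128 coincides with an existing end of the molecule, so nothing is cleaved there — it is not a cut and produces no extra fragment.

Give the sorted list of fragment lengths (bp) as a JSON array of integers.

[2,6,6,7,7,8,9,11,12,13,13,13,21]

Per-enzyme occurrences:
  HnxII GACATCG/1: at [48, 75, 87, 94, 105] ⇒ [49, 76, 88, 95, 106]
  EstIX AGTAA/1: at [1, 7, 14, 35, 61, 67, 118] ⇒ [2, 8, 15, 36, 62, 68, 119]

Pooled cuts: [2, 8, 15, 36, 49, 62, 68, 76, 88, 95, 106, 119]

Fragment lengths:
  [0,2): 2 bp
  [2,8): 6 bp
  [8,15): 7 bp
  [15,36): 21 bp
  [36,49): 13 bp
  [49,62): 13 bp
  [62,68): 6 bp
  [68,76): 8 bp
  [76,88): 12 bp
  [88,95): 7 bp
  [95,106): 11 bp
  [106,119): 13 bp
  [119,128): 9 bp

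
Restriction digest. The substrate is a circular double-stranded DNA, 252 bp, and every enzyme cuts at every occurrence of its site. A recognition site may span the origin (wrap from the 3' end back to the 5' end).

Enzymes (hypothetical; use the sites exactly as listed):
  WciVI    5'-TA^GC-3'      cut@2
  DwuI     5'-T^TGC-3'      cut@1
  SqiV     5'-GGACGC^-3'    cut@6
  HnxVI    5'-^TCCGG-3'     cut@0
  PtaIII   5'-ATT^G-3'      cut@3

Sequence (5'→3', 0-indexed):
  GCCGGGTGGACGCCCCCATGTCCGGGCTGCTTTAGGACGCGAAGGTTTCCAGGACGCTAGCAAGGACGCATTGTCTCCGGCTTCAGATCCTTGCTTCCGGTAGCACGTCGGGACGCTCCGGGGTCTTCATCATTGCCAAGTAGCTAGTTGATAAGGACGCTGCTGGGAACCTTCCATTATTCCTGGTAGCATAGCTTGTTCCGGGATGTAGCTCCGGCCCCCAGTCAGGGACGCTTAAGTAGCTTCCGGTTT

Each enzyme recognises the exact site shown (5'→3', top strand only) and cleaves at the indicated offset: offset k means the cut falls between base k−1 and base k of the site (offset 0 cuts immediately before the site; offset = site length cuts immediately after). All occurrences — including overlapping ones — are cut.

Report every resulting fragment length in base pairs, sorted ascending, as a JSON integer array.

Site scan:
  WciVI (TAGC, off=2): starts [57, 100, 140, 186, 191, 208, 239] → cuts [59, 102, 142, 188, 193, 210, 241]
  DwuI (TTGC, off=1): starts [90, 132, 250] → cuts [91, 133, 251]
  SqiV (GGACGC, off=6): starts [7, 34, 51, 63, 110, 154, 228] → cuts [13, 40, 57, 69, 116, 160, 234]
  HnxVI (TCCGG, off=0): starts [20, 75, 95, 116, 199, 212, 244] → cuts [20, 75, 95, 116, 199, 212, 244]
  PtaIII (ATTG, off=3): starts [69, 131] → cuts [72, 134]

Pooled cuts: [13, 20, 40, 57, 59, 69, 72, 75, 91, 95, 102, 116, 133, 134, 142, 160, 188, 193, 199, 210, 212, 234, 241, 244, 251]

Fragment lengths:
  13→20: 7 bp
  20→40: 20 bp
  40→57: 17 bp
  57→59: 2 bp
  59→69: 10 bp
  69→72: 3 bp
  72→75: 3 bp
  75→91: 16 bp
  91→95: 4 bp
  95→102: 7 bp
  102→116: 14 bp
  116→133: 17 bp
  133→134: 1 bp
  134→142: 8 bp
  142→160: 18 bp
  160→188: 28 bp
  188→193: 5 bp
  193→199: 6 bp
  199→210: 11 bp
  210→212: 2 bp
  212→234: 22 bp
  234→241: 7 bp
  241→244: 3 bp
  244→251: 7 bp
  251→13 (wrap): 252-251+13 = 14 bp

[1,2,2,3,3,3,4,5,6,7,7,7,7,8,10,11,14,14,16,17,17,18,20,22,28]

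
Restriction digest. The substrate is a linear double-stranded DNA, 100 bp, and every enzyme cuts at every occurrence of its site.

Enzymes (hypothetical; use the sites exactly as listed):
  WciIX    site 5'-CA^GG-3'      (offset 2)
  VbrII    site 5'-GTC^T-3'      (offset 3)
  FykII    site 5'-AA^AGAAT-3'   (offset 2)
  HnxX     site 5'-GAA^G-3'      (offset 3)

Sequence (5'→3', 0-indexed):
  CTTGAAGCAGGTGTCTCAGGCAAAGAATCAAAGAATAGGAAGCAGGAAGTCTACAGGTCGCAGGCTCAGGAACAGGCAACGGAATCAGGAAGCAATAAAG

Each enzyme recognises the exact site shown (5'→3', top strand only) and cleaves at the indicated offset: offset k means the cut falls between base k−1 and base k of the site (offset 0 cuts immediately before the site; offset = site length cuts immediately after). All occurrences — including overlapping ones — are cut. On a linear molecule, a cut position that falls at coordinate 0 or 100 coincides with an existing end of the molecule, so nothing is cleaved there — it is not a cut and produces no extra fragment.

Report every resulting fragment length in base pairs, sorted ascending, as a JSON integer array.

Scan for sites:
  WciIX (CAGG, off=2): starts [7, 16, 42, 53, 60, 66, 72, 85] → cuts [9, 18, 44, 55, 62, 68, 74, 87]
  VbrII (GTCT, off=3): starts [12, 48] → cuts [15, 51]
  FykII (AAAGAAT, off=2): starts [21, 29] → cuts [23, 31]
  HnxX (GAAG, off=3): starts [3, 38, 45, 88] → cuts [6, 41, 48, 91]

All cut coordinates (distinct, sorted): [6, 9, 15, 18, 23, 31, 41, 44, 48, 51, 55, 62, 68, 74, 87, 91]

Fragment lengths:
  [0,6): 6 bp
  [6,9): 3 bp
  [9,15): 6 bp
  [15,18): 3 bp
  [18,23): 5 bp
  [23,31): 8 bp
  [31,41): 10 bp
  [41,44): 3 bp
  [44,48): 4 bp
  [48,51): 3 bp
  [51,55): 4 bp
  [55,62): 7 bp
  [62,68): 6 bp
  [68,74): 6 bp
  [74,87): 13 bp
  [87,91): 4 bp
  [91,100): 9 bp

[3,3,3,3,4,4,4,5,6,6,6,6,7,8,9,10,13]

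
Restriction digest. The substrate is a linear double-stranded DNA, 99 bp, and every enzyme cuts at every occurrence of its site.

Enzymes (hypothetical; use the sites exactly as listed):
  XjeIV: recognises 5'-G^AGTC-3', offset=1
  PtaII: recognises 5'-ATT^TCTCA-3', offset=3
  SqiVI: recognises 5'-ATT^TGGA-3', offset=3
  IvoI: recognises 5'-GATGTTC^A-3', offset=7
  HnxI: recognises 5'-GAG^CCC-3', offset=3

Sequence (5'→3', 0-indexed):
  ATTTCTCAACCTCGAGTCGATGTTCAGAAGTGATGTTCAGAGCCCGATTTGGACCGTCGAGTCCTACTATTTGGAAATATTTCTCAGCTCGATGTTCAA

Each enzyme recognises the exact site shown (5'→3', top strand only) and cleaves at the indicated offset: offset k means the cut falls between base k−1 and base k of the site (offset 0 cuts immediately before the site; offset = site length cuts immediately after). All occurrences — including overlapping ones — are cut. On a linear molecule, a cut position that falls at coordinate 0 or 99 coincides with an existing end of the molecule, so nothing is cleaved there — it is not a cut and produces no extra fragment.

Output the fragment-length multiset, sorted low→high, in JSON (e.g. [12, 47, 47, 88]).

[2,3,4,7,10,10,11,11,12,13,16]

Scan for sites:
  XjeIV (GAGTC, off=1): starts [13, 58] → cuts [14, 59]
  PtaII (ATTTCTCA, off=3): starts [0, 78] → cuts [3, 81]
  SqiVI (ATTTGGA, off=3): starts [46, 68] → cuts [49, 71]
  IvoI (GATGTTCA, off=7): starts [18, 31, 90] → cuts [25, 38, 97]
  HnxI (GAGCCC, off=3): starts [39] → cuts [42]

Pooled cuts: [3, 14, 25, 38, 42, 49, 59, 71, 81, 97]

Fragments:
  [0,3): 3 bp
  [3,14): 11 bp
  [14,25): 11 bp
  [25,38): 13 bp
  [38,42): 4 bp
  [42,49): 7 bp
  [49,59): 10 bp
  [59,71): 12 bp
  [71,81): 10 bp
  [81,97): 16 bp
  [97,99): 2 bp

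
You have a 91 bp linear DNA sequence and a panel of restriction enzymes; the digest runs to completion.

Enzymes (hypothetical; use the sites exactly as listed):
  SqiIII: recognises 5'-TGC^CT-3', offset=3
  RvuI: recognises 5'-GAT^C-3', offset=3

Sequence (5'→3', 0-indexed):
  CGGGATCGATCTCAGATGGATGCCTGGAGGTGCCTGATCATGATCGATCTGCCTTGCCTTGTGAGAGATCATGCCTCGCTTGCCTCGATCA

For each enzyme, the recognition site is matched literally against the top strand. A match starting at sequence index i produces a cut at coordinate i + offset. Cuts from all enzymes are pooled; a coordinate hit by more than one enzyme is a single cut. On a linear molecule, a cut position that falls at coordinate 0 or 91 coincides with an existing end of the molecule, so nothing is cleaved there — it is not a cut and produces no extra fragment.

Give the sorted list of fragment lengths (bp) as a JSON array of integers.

Site scan:
  SqiIII (TGCCT, off=3): starts [20, 30, 49, 54, 71, 80] → cuts [23, 33, 52, 57, 74, 83]
  RvuI (GATC, off=3): starts [3, 7, 35, 41, 45, 66, 86] → cuts [6, 10, 38, 44, 48, 69, 89]

All cut coordinates (distinct, sorted): [6, 10, 23, 33, 38, 44, 48, 52, 57, 69, 74, 83, 89]

Fragment lengths:
  [0,6): 6 bp
  [6,10): 4 bp
  [10,23): 13 bp
  [23,33): 10 bp
  [33,38): 5 bp
  [38,44): 6 bp
  [44,48): 4 bp
  [48,52): 4 bp
  [52,57): 5 bp
  [57,69): 12 bp
  [69,74): 5 bp
  [74,83): 9 bp
  [83,89): 6 bp
  [89,91): 2 bp

[2,4,4,4,5,5,5,6,6,6,9,10,12,13]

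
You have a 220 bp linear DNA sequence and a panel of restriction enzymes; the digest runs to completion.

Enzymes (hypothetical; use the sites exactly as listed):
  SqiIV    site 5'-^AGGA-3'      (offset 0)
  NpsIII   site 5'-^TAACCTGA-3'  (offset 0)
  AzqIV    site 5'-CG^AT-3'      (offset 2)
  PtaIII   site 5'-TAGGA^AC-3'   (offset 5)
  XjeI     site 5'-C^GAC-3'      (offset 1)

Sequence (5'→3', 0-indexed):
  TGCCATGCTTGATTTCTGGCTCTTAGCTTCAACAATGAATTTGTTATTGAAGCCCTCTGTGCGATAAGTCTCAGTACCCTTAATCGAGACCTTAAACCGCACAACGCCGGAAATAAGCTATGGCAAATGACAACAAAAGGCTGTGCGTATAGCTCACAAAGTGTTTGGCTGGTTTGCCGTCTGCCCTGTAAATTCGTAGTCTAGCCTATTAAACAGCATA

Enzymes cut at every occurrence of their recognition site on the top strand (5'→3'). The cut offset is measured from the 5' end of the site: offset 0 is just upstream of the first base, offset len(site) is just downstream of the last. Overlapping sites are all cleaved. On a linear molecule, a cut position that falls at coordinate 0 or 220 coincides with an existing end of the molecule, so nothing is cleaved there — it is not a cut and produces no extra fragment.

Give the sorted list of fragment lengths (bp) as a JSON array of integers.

Per-enzyme occurrences:
  SqiIV (AGGA, off=0): no sites
  NpsIII (TAACCTGA, off=0): no sites
  AzqIV (CGAT, off=2): starts [61] → cuts [63]
  PtaIII (TAGGAAC, off=5): no sites
  XjeI (CGAC, off=1): no sites

Pooled cuts: [63]

Fragment lengths:
  [0,63): 63 bp
  [63,220): 157 bp

[63,157]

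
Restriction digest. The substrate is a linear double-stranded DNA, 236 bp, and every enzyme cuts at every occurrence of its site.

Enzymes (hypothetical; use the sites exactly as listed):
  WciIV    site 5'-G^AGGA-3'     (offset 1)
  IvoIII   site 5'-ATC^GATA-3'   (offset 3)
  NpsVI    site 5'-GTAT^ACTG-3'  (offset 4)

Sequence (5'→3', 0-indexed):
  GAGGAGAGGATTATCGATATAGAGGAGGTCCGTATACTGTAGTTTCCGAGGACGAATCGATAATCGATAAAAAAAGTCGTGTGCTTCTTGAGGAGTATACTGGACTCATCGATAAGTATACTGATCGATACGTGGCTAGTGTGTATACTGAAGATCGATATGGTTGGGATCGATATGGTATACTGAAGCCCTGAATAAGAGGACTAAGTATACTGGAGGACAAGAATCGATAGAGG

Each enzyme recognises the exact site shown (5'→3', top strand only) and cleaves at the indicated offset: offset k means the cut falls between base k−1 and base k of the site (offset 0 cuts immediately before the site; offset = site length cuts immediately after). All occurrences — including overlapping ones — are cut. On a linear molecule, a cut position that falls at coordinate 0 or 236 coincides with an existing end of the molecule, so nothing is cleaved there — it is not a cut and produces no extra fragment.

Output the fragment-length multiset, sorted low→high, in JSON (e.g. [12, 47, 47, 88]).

[1,5,5,7,7,7,8,8,9,9,10,10,10,12,12,12,13,13,15,18,20,25]

Per-enzyme occurrences:
  WciIV GAGGA/1: at [0, 5, 21, 47, 89, 198, 215] ⇒ [1, 6, 22, 48, 90, 199, 216]
  IvoIII ATCGATA/3: at [12, 55, 62, 107, 123, 153, 168, 225] ⇒ [15, 58, 65, 110, 126, 156, 171, 228]
  NpsVI GTATACTG/4: at [31, 94, 115, 142, 177, 207] ⇒ [35, 98, 119, 146, 181, 211]

All cut coordinates (distinct, sorted): [1, 6, 15, 22, 35, 48, 58, 65, 90, 98, 110, 119, 126, 146, 156, 171, 181, 199, 211, 216, 228]

Fragment lengths:
  [0,1): 1 bp
  [1,6): 5 bp
  [6,15): 9 bp
  [15,22): 7 bp
  [22,35): 13 bp
  [35,48): 13 bp
  [48,58): 10 bp
  [58,65): 7 bp
  [65,90): 25 bp
  [90,98): 8 bp
  [98,110): 12 bp
  [110,119): 9 bp
  [119,126): 7 bp
  [126,146): 20 bp
  [146,156): 10 bp
  [156,171): 15 bp
  [171,181): 10 bp
  [181,199): 18 bp
  [199,211): 12 bp
  [211,216): 5 bp
  [216,228): 12 bp
  [228,236): 8 bp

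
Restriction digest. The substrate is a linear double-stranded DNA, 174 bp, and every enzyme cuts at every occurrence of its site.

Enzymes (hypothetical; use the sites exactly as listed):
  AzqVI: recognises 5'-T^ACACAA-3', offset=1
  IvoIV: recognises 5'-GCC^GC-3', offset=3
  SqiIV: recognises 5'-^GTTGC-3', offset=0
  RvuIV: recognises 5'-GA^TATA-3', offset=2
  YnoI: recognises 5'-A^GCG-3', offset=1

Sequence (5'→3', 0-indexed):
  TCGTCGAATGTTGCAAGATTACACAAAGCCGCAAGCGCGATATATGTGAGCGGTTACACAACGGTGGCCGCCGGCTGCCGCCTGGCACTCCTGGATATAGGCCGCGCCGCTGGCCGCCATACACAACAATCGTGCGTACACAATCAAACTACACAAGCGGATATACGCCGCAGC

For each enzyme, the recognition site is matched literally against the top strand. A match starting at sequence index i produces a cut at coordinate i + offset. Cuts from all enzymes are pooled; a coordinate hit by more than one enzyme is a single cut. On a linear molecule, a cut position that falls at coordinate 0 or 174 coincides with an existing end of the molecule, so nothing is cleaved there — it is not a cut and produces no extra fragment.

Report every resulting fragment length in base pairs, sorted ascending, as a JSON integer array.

Site scan:
  AzqVI TACACAA/1: at [19, 54, 119, 136, 149] ⇒ [20, 55, 120, 137, 150]
  IvoIV GCCGC/3: at [27, 66, 76, 100, 105, 112, 166] ⇒ [30, 69, 79, 103, 108, 115, 169]
  SqiIV GTTGC/0: at [9] ⇒ [9]
  RvuIV GATATA/2: at [38, 93, 159] ⇒ [40, 95, 161]
  YnoI AGCG/1: at [33, 48, 155] ⇒ [34, 49, 156]

All cut coordinates (distinct, sorted): [9, 20, 30, 34, 40, 49, 55, 69, 79, 95, 103, 108, 115, 120, 137, 150, 156, 161, 169]

Fragment lengths:
  [0,9): 9 bp
  [9,20): 11 bp
  [20,30): 10 bp
  [30,34): 4 bp
  [34,40): 6 bp
  [40,49): 9 bp
  [49,55): 6 bp
  [55,69): 14 bp
  [69,79): 10 bp
  [79,95): 16 bp
  [95,103): 8 bp
  [103,108): 5 bp
  [108,115): 7 bp
  [115,120): 5 bp
  [120,137): 17 bp
  [137,150): 13 bp
  [150,156): 6 bp
  [156,161): 5 bp
  [161,169): 8 bp
  [169,174): 5 bp

[4,5,5,5,5,6,6,6,7,8,8,9,9,10,10,11,13,14,16,17]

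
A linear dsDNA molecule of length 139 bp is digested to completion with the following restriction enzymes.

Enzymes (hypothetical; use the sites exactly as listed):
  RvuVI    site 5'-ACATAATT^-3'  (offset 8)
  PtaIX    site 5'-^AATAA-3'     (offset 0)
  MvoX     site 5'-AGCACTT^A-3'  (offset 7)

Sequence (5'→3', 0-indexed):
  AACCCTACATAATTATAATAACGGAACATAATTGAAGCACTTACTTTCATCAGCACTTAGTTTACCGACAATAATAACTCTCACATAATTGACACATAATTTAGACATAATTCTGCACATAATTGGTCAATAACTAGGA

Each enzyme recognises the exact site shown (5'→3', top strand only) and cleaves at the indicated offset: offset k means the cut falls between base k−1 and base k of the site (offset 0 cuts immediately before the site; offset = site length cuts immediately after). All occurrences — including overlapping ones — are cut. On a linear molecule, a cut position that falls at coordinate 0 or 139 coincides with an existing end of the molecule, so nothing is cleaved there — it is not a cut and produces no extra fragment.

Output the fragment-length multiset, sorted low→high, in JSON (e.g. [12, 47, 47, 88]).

Site scan:
  RvuVI (ACATAATT, off=8): starts [6, 25, 82, 93, 104, 116] → cuts [14, 33, 90, 101, 112, 124]
  PtaIX (AATAA, off=0): starts [16, 69, 72, 128] → cuts [16, 69, 72, 128]
  MvoX (AGCACTTA, off=7): starts [35, 51] → cuts [42, 58]

All cut coordinates (distinct, sorted): [14, 16, 33, 42, 58, 69, 72, 90, 101, 112, 124, 128]

Fragments:
  [0,14): 14 bp
  [14,16): 2 bp
  [16,33): 17 bp
  [33,42): 9 bp
  [42,58): 16 bp
  [58,69): 11 bp
  [69,72): 3 bp
  [72,90): 18 bp
  [90,101): 11 bp
  [101,112): 11 bp
  [112,124): 12 bp
  [124,128): 4 bp
  [128,139): 11 bp

[2,3,4,9,11,11,11,11,12,14,16,17,18]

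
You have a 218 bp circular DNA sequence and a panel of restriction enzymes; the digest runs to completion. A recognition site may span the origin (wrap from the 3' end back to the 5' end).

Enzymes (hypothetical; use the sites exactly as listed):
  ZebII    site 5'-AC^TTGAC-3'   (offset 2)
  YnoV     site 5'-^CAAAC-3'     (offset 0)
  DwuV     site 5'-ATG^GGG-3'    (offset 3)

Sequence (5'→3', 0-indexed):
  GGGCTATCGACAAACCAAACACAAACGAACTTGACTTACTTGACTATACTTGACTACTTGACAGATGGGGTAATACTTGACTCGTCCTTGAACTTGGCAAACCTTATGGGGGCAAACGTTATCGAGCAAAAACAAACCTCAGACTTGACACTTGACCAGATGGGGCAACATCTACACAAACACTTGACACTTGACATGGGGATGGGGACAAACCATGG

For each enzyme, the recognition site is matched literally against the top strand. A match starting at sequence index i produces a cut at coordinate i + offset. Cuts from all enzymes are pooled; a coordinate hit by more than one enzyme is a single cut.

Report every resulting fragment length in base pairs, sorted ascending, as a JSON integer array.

Site scan:
  ZebII (ACTTGAC, off=2): starts [28, 37, 47, 55, 74, 142, 149, 181, 188] → cuts [30, 39, 49, 57, 76, 144, 151, 183, 190]
  YnoV (CAAAC, off=0): starts [10, 15, 21, 97, 112, 132, 176, 208] → cuts [10, 15, 21, 97, 112, 132, 176, 208]
  DwuV (ATGGGG, off=3): starts [64, 105, 159, 195, 201, 214] → cuts [67, 108, 162, 198, 204, 217]

Pooled cuts: [10, 15, 21, 30, 39, 49, 57, 67, 76, 97, 108, 112, 132, 144, 151, 162, 176, 183, 190, 198, 204, 208, 217]

Fragments:
  10→15: 5 bp
  15→21: 6 bp
  21→30: 9 bp
  30→39: 9 bp
  39→49: 10 bp
  49→57: 8 bp
  57→67: 10 bp
  67→76: 9 bp
  76→97: 21 bp
  97→108: 11 bp
  108→112: 4 bp
  112→132: 20 bp
  132→144: 12 bp
  144→151: 7 bp
  151→162: 11 bp
  162→176: 14 bp
  176→183: 7 bp
  183→190: 7 bp
  190→198: 8 bp
  198→204: 6 bp
  204→208: 4 bp
  208→217: 9 bp
  217→10 (wrap): 218-217+10 = 11 bp

[4,4,5,6,6,7,7,7,8,8,9,9,9,9,10,10,11,11,11,12,14,20,21]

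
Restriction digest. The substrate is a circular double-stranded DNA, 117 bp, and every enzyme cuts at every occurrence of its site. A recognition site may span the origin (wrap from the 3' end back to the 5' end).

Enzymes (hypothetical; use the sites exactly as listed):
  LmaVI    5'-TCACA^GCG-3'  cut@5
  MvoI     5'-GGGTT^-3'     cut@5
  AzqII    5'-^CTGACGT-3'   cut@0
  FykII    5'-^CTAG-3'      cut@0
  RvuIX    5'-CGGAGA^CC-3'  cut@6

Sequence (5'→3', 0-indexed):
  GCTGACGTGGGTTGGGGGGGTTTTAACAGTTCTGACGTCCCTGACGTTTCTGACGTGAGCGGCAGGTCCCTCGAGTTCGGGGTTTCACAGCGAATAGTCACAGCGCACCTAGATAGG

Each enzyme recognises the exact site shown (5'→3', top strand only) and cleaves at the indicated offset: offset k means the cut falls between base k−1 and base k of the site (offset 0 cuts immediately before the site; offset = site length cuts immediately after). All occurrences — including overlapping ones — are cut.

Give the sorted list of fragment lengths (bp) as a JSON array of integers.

Site scan:
  LmaVI TCACAGCG/5: at [84, 97] ⇒ [89, 102]
  MvoI GGGTT/5: at [8, 17, 79] ⇒ [13, 22, 84]
  AzqII CTGACGT/0: at [1, 31, 40, 49] ⇒ [1, 31, 40, 49]
  FykII CTAG/0: at [108] ⇒ [108]
  RvuIX (CGGAGACC, off=6): no sites

All cut coordinates (distinct, sorted): [1, 13, 22, 31, 40, 49, 84, 89, 102, 108]

Fragment lengths:
  1→13: 12 bp
  13→22: 9 bp
  22→31: 9 bp
  31→40: 9 bp
  40→49: 9 bp
  49→84: 35 bp
  84→89: 5 bp
  89→102: 13 bp
  102→108: 6 bp
  108→1 (wrap): 117-108+1 = 10 bp

[5,6,9,9,9,9,10,12,13,35]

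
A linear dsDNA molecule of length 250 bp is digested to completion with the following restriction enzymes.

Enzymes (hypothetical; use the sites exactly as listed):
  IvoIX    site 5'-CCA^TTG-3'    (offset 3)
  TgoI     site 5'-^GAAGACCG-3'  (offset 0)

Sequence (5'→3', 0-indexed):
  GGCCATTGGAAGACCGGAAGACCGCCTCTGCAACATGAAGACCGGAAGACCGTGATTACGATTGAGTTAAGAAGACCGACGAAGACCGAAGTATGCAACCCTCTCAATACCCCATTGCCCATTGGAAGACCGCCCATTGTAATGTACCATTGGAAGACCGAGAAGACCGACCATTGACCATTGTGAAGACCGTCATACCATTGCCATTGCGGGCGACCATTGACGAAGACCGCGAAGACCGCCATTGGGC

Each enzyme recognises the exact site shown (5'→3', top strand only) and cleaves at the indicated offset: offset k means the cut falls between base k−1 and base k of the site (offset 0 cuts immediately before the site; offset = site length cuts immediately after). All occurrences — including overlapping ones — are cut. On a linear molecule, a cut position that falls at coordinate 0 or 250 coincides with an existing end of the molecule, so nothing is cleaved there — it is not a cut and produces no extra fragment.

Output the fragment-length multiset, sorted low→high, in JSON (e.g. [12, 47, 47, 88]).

Per-enzyme occurrences:
  IvoIX CCATTG/3: at [2, 111, 118, 133, 146, 170, 177, 197, 203, 216, 241] ⇒ [5, 114, 121, 136, 149, 173, 180, 200, 206, 219, 244]
  TgoI GAAGACCG/0: at [8, 16, 36, 44, 70, 80, 124, 152, 161, 184, 224, 233] ⇒ [8, 16, 36, 44, 70, 80, 124, 152, 161, 184, 224, 233]

All cut coordinates (distinct, sorted): [5, 8, 16, 36, 44, 70, 80, 114, 121, 124, 136, 149, 152, 161, 173, 180, 184, 200, 206, 219, 224, 233, 244]

Fragment lengths:
  [0,5): 5 bp
  [5,8): 3 bp
  [8,16): 8 bp
  [16,36): 20 bp
  [36,44): 8 bp
  [44,70): 26 bp
  [70,80): 10 bp
  [80,114): 34 bp
  [114,121): 7 bp
  [121,124): 3 bp
  [124,136): 12 bp
  [136,149): 13 bp
  [149,152): 3 bp
  [152,161): 9 bp
  [161,173): 12 bp
  [173,180): 7 bp
  [180,184): 4 bp
  [184,200): 16 bp
  [200,206): 6 bp
  [206,219): 13 bp
  [219,224): 5 bp
  [224,233): 9 bp
  [233,244): 11 bp
  [244,250): 6 bp

[3,3,3,4,5,5,6,6,7,7,8,8,9,9,10,11,12,12,13,13,16,20,26,34]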